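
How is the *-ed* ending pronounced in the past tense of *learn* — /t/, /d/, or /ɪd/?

The stem *learn* ends in a voiced sound other than /d/.
The -ed suffix is realized as /ɪd/ after /t, d/; as /t/ after other voiceless consonants; and as /d/ after other voiced sounds.
So -ed on *learn* is pronounced /d/.

/d/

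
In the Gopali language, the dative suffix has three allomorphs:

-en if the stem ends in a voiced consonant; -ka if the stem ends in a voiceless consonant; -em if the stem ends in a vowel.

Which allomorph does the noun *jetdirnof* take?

*jetdirnof*: final sound = /f/, a voiceless consonant → -ka.

-ka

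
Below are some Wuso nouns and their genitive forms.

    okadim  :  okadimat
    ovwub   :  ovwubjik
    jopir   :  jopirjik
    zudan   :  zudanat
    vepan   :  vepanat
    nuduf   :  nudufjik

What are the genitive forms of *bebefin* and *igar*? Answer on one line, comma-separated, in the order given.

bebefinat, igarjik

The pattern is nasality of the final consonant: -at when the stem ends in a nasal (*okadim*, *zudan*, *vepan*); -jik when the stem ends in a non-nasal consonant (*ovwub*, *jopir*, *nuduf*).
*bebefin* — final consonant /n/ (a nasal) → -at → *bebefinat*.
*igar* — final consonant /r/ (non-nasal) → -jik → *igarjik*.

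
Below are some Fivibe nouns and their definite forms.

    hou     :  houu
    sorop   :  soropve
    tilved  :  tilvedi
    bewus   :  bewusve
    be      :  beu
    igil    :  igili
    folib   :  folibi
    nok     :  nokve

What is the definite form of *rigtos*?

rigtosve

Looking at the final sound of each stem: -ve when the stem ends in a voiceless consonant (*sorop*, *bewus*, *nok*); -i when the stem ends in a voiced consonant (*tilved*, *igil*, *folib*); -u when the stem ends in a vowel (*hou*, *be*).
*rigtos* — final sound /s/ (a voiceless consonant) → -ve → *rigtosve*.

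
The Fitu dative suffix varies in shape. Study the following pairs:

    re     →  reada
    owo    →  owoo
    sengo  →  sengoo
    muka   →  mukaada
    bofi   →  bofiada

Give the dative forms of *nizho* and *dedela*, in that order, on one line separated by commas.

The alternation tracks the last vowel of the stem — -o when the last vowel of the stem is a rounded vowel (*owo*, *sengo*); -ada when the last vowel of the stem is an unrounded vowel (*re*, *muka*, *bofi*).
*nizho* — last vowel /o/ (a rounded vowel) → -o → *nizhoo*.
Since the last vowel of *dedela* is /a/ (an unrounded vowel), it takes -ada, giving *dedelaada*.

nizhoo, dedelaada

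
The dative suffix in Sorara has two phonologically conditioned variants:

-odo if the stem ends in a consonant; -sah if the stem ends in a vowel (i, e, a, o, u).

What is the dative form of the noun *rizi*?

*rizi* — final sound /i/ (a vowel) → -sah → *rizisah*.

rizisah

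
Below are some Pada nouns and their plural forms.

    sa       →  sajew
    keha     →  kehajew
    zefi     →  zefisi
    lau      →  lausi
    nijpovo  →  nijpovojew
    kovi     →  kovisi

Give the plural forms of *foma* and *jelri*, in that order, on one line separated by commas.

The alternation tracks the last vowel of the stem — -si when the last vowel of the stem is a high vowel (*zefi*, *lau*, *kovi*); -jew when the last vowel of the stem is a non-high vowel (*sa*, *keha*, *nijpovo*).
The last vowel of *foma* is /a/, which is a non-high vowel, so the suffix is -jew, giving *fomajew*.
*jelri*: last vowel = /i/, a high vowel → -si → *jelrisi*.

fomajew, jelrisi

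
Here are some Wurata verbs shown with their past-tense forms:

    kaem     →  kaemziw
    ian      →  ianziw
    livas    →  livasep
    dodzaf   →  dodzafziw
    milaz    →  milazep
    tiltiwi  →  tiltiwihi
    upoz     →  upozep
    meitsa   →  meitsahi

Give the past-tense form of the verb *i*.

Looking at the final sound of each stem: -ep when the stem ends in a sibilant (*livas*, *milaz*, *upoz*); -ziw when the stem ends in a non-sibilant consonant (*kaem*, *ian*, *dodzaf*); -hi when the stem ends in a vowel (*tiltiwi*, *meitsa*).
The final sound of *i* is /i/, which is a vowel, so the suffix is -hi, giving *ihi*.

ihi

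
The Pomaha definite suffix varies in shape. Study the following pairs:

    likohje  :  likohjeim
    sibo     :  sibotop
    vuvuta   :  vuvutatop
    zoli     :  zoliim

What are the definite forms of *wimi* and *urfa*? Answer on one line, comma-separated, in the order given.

Looking at the last vowel of each stem: -im when the last vowel of the stem is a front vowel (*likohje*, *zoli*); -top when the last vowel of the stem is a back vowel (*sibo*, *vuvuta*).
Since the last vowel of *wimi* is /i/ (a front vowel), it takes -im, giving *wimiim*.
*urfa* — last vowel /a/ (a back vowel) → -top → *urfatop*.

wimiim, urfatop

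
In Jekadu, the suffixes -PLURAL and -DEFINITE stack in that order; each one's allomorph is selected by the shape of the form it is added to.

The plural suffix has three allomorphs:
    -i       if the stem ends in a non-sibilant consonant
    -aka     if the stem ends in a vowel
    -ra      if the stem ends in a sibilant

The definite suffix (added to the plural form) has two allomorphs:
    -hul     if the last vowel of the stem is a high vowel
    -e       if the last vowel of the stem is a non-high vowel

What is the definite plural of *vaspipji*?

vaspipjiakae

*vaspipji*: final sound = /i/, a vowel → -aka → *vaspipjiaka*.
The plural form *vaspipjiaka* — last vowel /a/ (a non-high vowel) → -e → *vaspipjiakae*.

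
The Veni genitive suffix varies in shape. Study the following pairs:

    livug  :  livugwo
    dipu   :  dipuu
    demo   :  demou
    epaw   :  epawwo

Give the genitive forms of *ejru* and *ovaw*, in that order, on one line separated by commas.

ejruu, ovawwo

The pattern is consonant vs. vowel: -wo when the stem ends in a consonant (*livug*, *epaw*); -u when the stem ends in a vowel (*dipu*, *demo*).
*ejru*: final sound = /u/, a vowel → -u → *ejruu*.
Since the final sound of *ovaw* is /w/ (a consonant), it takes -wo, giving *ovawwo*.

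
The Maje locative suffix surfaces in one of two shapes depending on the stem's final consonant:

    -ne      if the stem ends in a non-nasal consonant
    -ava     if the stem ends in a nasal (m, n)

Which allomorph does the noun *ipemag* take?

-ne

The final consonant of *ipemag* is /g/, which is non-nasal, so the suffix is -ne.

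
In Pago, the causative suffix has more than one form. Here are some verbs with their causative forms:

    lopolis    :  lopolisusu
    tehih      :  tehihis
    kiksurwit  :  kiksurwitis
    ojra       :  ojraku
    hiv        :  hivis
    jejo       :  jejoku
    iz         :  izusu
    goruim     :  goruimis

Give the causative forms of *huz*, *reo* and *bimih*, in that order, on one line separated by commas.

The pattern is sibilance of the final sound: -usu when the stem ends in a sibilant (*lopolis*, *iz*); -is when the stem ends in a non-sibilant consonant (*tehih*, *kiksurwit*, *hiv*, *goruim*); -ku when the stem ends in a vowel (*ojra*, *jejo*).
*huz*: final sound = /z/, a sibilant → -usu → *huzusu*.
*reo*: final sound = /o/, a vowel → -ku → *reoku*.
Since the final sound of *bimih* is /h/ (a non-sibilant consonant), it takes -is, giving *bimihis*.

huzusu, reoku, bimihis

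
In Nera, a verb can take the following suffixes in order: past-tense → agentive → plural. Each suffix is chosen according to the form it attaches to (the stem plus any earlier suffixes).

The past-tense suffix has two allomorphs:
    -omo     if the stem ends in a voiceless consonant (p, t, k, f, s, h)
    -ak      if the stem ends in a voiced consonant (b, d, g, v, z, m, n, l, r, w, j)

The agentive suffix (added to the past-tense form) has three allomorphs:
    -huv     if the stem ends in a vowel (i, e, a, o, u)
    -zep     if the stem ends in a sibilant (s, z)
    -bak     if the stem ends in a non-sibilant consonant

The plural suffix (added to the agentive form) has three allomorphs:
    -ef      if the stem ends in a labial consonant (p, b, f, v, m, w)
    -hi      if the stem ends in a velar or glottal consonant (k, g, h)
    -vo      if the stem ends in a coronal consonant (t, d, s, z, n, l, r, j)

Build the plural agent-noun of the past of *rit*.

*rit* — final consonant /t/ (voiceless) → -omo → *ritomo*.
The past-tense form *ritomo* — final sound /o/ (a vowel) → -huv → *ritomohuv*.
The agentive form *ritomohuv* — final consonant /v/ (labial) → -ef → *ritomohuvef*.

ritomohuvef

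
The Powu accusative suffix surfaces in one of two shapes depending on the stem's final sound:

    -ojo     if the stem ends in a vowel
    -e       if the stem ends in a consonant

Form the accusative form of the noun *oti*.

otiojo

*oti* — final sound /i/ (a vowel) → -ojo → *otiojo*.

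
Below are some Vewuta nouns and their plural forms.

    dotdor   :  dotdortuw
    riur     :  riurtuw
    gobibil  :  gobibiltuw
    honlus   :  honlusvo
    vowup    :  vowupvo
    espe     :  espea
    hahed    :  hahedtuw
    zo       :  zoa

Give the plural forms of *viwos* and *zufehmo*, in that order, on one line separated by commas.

viwosvo, zufehmoa

The pattern is voicing of the final sound: -vo when the stem ends in a voiceless consonant (*honlus*, *vowup*); -tuw when the stem ends in a voiced consonant (*dotdor*, *riur*, *gobibil*, *hahed*); -a when the stem ends in a vowel (*espe*, *zo*).
The final sound of *viwos* is /s/, which is a voiceless consonant, so the suffix is -vo, giving *viwosvo*.
*zufehmo* — final sound /o/ (a vowel) → -a → *zufehmoa*.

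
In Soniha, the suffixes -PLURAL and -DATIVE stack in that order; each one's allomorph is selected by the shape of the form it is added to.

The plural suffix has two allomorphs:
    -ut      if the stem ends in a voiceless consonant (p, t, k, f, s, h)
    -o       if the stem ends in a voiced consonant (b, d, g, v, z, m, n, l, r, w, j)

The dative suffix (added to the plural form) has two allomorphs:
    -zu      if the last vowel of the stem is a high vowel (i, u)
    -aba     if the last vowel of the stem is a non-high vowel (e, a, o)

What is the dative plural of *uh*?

uhutzu

*uh*: final consonant = /h/, voiceless → -ut → *uhut*.
Since the last vowel of the plural form *uhut* is /u/ (a high vowel), it takes -zu, giving *uhutzu*.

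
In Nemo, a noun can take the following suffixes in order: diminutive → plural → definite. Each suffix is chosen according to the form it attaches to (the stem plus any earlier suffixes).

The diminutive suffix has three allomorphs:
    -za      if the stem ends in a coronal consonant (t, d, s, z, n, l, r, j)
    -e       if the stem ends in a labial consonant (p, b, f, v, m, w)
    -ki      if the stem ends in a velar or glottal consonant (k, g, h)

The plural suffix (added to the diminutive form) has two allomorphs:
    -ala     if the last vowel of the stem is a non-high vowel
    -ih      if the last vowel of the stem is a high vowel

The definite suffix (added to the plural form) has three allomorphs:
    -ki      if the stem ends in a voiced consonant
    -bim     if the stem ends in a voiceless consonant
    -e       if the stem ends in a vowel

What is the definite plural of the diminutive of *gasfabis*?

gasfabiszaalae

*gasfabis*: final consonant = /s/, coronal → -za → *gasfabisza*.
The last vowel of the diminutive form *gasfabisza* is /a/, which is a non-high vowel, so the plural suffix is -ala, giving *gasfabiszaala*.
The plural form *gasfabiszaala*: final sound = /a/, a vowel → -e → *gasfabiszaalae*.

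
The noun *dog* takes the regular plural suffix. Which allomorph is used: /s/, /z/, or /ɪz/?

The stem *dog* ends in a voiced non-sibilant sound.
The plural suffix surfaces as /ɪz/ after sibilants, /s/ after other voiceless consonants, and /z/ after other voiced sounds.
So the plural -s on *dog* is pronounced /z/.

/z/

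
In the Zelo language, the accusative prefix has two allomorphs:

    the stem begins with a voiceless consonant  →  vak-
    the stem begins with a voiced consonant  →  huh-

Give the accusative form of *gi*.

huhgi

Since the first consonant of *gi* is /g/ (voiced), it takes huh-, giving *huhgi*.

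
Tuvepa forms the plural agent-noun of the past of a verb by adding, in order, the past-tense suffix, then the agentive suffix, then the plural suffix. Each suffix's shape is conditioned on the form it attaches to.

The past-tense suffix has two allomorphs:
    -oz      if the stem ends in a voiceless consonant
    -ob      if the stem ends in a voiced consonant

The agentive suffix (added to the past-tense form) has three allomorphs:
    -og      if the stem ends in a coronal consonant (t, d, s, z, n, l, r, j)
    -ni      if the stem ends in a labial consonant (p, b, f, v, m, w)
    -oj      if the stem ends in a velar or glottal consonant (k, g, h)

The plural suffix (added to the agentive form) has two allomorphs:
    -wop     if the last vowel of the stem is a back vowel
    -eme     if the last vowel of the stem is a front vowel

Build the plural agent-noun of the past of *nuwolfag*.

nuwolfagobnieme

Since the final consonant of *nuwolfag* is /g/ (voiced), it takes -ob, giving *nuwolfagob*.
Since the final consonant of the past-tense form *nuwolfagob* is /b/ (labial), it takes -ni, giving *nuwolfagobni*.
The agentive form *nuwolfagobni* — last vowel /i/ (a front vowel) → -eme → *nuwolfagobnieme*.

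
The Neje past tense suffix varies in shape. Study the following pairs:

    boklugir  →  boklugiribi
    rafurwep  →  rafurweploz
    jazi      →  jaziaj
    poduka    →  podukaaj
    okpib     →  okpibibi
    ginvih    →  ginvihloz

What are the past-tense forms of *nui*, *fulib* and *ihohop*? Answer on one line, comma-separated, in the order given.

nuiaj, fulibibi, ihohoploz

The alternation tracks the final sound of the stem — -loz when the stem ends in a voiceless consonant (*rafurwep*, *ginvih*); -ibi when the stem ends in a voiced consonant (*boklugir*, *okpib*); -aj when the stem ends in a vowel (*jazi*, *poduka*).
*nui* — final sound /i/ (a vowel) → -aj → *nuiaj*.
Since the final sound of *fulib* is /b/ (a voiced consonant), it takes -ibi, giving *fulibibi*.
Since the final sound of *ihohop* is /p/ (a voiceless consonant), it takes -loz, giving *ihohoploz*.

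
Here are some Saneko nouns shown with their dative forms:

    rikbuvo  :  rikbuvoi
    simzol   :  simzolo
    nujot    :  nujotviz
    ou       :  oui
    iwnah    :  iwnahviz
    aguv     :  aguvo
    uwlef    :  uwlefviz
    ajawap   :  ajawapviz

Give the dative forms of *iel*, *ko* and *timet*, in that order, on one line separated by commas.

The suffix is conditioned by the final sound: -viz when the stem ends in a voiceless consonant (*nujot*, *iwnah*, *uwlef*, *ajawap*); -o when the stem ends in a voiced consonant (*simzol*, *aguv*); -i when the stem ends in a vowel (*rikbuvo*, *ou*).
*iel* — final sound /l/ (a voiced consonant) → -o → *ielo*.
*ko* — final sound /o/ (a vowel) → -i → *koi*.
Since the final sound of *timet* is /t/ (a voiceless consonant), it takes -viz, giving *timetviz*.

ielo, koi, timetviz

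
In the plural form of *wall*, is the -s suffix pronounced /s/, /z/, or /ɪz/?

The stem *wall* ends in a voiced non-sibilant sound.
The plural suffix surfaces as /ɪz/ after sibilants, /s/ after other voiceless consonants, and /z/ after other voiced sounds.
So the plural -s on *wall* is pronounced /z/.

/z/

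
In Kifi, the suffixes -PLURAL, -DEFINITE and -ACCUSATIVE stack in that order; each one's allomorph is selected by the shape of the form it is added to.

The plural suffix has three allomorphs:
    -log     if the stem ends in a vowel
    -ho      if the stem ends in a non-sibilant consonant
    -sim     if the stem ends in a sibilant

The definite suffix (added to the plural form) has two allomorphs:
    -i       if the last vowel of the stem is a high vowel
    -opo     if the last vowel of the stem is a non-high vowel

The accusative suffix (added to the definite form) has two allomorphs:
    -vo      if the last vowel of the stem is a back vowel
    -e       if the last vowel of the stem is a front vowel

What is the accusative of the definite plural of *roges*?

rogessimie

*roges*: final sound = /s/, a sibilant → -sim → *rogessim*.
The last vowel of the plural form *rogessim* is /i/, which is a high vowel, so the definite suffix is -i, giving *rogessimi*.
The definite form *rogessimi*: last vowel = /i/, a front vowel → -e → *rogessimie*.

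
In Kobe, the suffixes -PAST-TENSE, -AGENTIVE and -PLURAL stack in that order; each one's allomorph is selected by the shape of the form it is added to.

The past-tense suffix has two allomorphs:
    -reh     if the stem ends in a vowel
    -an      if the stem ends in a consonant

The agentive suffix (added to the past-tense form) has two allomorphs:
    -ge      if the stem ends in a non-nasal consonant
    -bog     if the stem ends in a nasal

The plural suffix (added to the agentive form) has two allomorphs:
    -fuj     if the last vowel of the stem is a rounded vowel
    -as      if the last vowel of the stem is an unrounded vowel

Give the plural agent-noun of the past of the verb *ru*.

rurehgeas

*ru* — final sound /u/ (a vowel) → -reh → *rureh*.
The past-tense form *rureh* — final consonant /h/ (non-nasal) → -ge → *rurehge*.
Since the last vowel of the agentive form *rurehge* is /e/ (an unrounded vowel), it takes -as, giving *rurehgeas*.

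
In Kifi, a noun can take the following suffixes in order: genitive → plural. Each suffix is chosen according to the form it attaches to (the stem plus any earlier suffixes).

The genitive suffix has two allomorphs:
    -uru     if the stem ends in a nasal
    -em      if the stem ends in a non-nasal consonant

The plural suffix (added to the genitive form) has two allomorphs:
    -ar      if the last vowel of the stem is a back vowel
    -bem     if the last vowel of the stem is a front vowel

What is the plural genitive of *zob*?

zobembem

*zob*: final consonant = /b/, non-nasal → -em → *zobem*.
The genitive form *zobem*: last vowel = /e/, a front vowel → -bem → *zobembem*.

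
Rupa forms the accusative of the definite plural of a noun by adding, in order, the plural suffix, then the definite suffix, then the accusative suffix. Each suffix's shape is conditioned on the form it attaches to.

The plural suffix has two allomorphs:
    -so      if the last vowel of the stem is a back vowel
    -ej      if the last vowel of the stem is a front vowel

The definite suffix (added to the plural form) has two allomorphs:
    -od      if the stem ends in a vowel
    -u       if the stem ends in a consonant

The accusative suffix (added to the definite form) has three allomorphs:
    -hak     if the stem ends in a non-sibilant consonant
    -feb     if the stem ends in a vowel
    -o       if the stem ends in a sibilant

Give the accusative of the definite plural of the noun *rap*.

rapsoodhak

*rap*: last vowel = /a/, a back vowel → -so → *rapso*.
The final sound of the plural form *rapso* is /o/, which is a vowel, so the definite suffix is -od, giving *rapsood*.
The definite form *rapsood*: final sound = /d/, a non-sibilant consonant → -hak → *rapsoodhak*.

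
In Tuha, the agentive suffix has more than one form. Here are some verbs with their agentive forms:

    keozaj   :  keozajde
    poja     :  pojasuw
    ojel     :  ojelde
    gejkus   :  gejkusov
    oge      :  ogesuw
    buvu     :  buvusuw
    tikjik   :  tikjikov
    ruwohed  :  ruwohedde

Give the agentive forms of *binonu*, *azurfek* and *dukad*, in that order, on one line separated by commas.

Looking at the final sound of each stem: -ov when the stem ends in a voiceless consonant (*gejkus*, *tikjik*); -de when the stem ends in a voiced consonant (*keozaj*, *ojel*, *ruwohed*); -suw when the stem ends in a vowel (*poja*, *oge*, *buvu*).
Since the final sound of *binonu* is /u/ (a vowel), it takes -suw, giving *binonusuw*.
Since the final sound of *azurfek* is /k/ (a voiceless consonant), it takes -ov, giving *azurfekov*.
*dukad* — final sound /d/ (a voiced consonant) → -de → *dukadde*.

binonusuw, azurfekov, dukadde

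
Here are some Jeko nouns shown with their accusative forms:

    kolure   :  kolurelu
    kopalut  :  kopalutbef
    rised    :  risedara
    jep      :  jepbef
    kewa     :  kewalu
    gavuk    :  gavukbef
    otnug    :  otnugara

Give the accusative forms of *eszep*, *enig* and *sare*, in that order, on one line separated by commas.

eszepbef, enigara, sarelu

The pattern is voicing of the final sound: -bef when the stem ends in a voiceless consonant (*kopalut*, *jep*, *gavuk*); -ara when the stem ends in a voiced consonant (*rised*, *otnug*); -lu when the stem ends in a vowel (*kolure*, *kewa*).
The final sound of *eszep* is /p/, which is a voiceless consonant, so the suffix is -bef, giving *eszepbef*.
*enig* — final sound /g/ (a voiced consonant) → -ara → *enigara*.
The final sound of *sare* is /e/, which is a vowel, so the suffix is -lu, giving *sarelu*.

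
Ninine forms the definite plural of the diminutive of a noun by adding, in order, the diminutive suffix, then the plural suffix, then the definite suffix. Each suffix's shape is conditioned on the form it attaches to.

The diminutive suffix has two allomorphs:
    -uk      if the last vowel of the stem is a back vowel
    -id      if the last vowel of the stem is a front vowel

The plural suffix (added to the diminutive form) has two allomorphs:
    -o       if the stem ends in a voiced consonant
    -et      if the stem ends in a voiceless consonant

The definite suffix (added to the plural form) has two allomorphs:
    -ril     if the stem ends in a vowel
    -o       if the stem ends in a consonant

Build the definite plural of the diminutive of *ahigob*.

ahigobuketo

*ahigob*: last vowel = /o/, a back vowel → -uk → *ahigobuk*.
The diminutive form *ahigobuk*: final consonant = /k/, voiceless → -et → *ahigobuket*.
Since the final sound of the plural form *ahigobuket* is /t/ (a consonant), it takes -o, giving *ahigobuketo*.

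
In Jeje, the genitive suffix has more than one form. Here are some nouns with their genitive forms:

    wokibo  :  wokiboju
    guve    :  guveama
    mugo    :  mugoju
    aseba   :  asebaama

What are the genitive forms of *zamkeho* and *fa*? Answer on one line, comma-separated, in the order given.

The suffix is conditioned by the last vowel: -ju when the last vowel of the stem is a rounded vowel (*wokibo*, *mugo*); -ama when the last vowel of the stem is an unrounded vowel (*guve*, *aseba*).
The last vowel of *zamkeho* is /o/, which is a rounded vowel, so the suffix is -ju, giving *zamkehoju*.
*fa* — last vowel /a/ (an unrounded vowel) → -ama → *faama*.

zamkehoju, faama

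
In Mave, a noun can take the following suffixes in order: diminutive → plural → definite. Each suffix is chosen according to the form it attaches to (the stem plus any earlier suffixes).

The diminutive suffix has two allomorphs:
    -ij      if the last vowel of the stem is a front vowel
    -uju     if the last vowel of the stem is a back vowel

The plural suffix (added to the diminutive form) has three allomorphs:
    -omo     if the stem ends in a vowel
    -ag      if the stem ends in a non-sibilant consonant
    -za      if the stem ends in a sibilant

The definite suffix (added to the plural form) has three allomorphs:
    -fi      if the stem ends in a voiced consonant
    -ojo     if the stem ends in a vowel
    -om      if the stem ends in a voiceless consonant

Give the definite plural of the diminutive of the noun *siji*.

Since the last vowel of *siji* is /i/ (a front vowel), it takes -ij, giving *sijiij*.
The diminutive form *sijiij* — final sound /j/ (a non-sibilant consonant) → -ag → *sijiijag*.
The final sound of the plural form *sijiijag* is /g/, which is a voiced consonant, so the definite suffix is -fi, giving *sijiijagfi*.

sijiijagfi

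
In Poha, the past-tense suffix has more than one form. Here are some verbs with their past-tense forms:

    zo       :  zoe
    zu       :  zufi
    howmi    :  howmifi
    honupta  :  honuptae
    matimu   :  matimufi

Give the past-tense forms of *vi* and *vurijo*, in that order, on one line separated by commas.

Looking at the last vowel of each stem: -fi when the last vowel of the stem is a high vowel (*zu*, *howmi*, *matimu*); -e when the last vowel of the stem is a non-high vowel (*zo*, *honupta*).
Since the last vowel of *vi* is /i/ (a high vowel), it takes -fi, giving *vifi*.
Since the last vowel of *vurijo* is /o/ (a non-high vowel), it takes -e, giving *vurijoe*.

vifi, vurijoe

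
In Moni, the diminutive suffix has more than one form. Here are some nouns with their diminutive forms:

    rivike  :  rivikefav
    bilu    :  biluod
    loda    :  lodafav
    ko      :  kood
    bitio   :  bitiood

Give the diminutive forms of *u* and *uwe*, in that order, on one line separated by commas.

The pattern is rounding harmony: -od when the last vowel of the stem is a rounded vowel (*bilu*, *ko*, *bitio*); -fav when the last vowel of the stem is an unrounded vowel (*rivike*, *loda*).
Since the last vowel of *u* is /u/ (a rounded vowel), it takes -od, giving *uod*.
Since the last vowel of *uwe* is /e/ (an unrounded vowel), it takes -fav, giving *uwefav*.

uod, uwefav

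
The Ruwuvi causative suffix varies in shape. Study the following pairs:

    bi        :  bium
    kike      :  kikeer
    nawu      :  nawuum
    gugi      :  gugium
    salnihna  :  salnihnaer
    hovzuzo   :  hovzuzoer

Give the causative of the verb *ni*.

Looking at the last vowel of each stem: -um when the last vowel of the stem is a high vowel (*bi*, *nawu*, *gugi*); -er when the last vowel of the stem is a non-high vowel (*kike*, *salnihna*, *hovzuzo*).
Since the last vowel of *ni* is /i/ (a high vowel), it takes -um, giving *nium*.

nium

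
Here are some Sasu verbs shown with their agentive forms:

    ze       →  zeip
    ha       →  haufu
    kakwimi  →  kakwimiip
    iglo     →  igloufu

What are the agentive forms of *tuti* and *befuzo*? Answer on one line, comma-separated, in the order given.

The pattern is front/back vowel harmony: -ip when the last vowel of the stem is a front vowel (*ze*, *kakwimi*); -ufu when the last vowel of the stem is a back vowel (*ha*, *iglo*).
Since the last vowel of *tuti* is /i/ (a front vowel), it takes -ip, giving *tutiip*.
Since the last vowel of *befuzo* is /o/ (a back vowel), it takes -ufu, giving *befuzoufu*.

tutiip, befuzoufu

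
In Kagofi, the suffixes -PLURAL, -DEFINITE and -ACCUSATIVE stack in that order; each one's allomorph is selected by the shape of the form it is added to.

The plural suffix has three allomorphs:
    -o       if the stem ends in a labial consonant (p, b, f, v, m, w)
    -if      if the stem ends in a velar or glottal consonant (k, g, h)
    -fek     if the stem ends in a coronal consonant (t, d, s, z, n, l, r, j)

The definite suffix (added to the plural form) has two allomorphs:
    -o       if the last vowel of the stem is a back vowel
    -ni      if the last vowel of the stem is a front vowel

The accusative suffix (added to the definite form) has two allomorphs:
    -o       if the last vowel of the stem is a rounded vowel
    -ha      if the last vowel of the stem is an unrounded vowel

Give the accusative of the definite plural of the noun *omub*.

Since the final consonant of *omub* is /b/ (labial), it takes -o, giving *omubo*.
Since the last vowel of the plural form *omubo* is /o/ (a back vowel), it takes -o, giving *omuboo*.
The definite form *omuboo*: last vowel = /o/, a rounded vowel → -o → *omubooo*.

omubooo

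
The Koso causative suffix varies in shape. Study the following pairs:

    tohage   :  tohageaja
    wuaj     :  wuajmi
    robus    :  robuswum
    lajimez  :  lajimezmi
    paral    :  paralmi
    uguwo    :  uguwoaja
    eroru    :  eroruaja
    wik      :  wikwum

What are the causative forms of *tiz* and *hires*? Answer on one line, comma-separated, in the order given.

tizmi, hireswum

The alternation tracks the final sound of the stem — -wum when the stem ends in a voiceless consonant (*robus*, *wik*); -mi when the stem ends in a voiced consonant (*wuaj*, *lajimez*, *paral*); -aja when the stem ends in a vowel (*tohage*, *uguwo*, *eroru*).
*tiz* — final sound /z/ (a voiced consonant) → -mi → *tizmi*.
Since the final sound of *hires* is /s/ (a voiceless consonant), it takes -wum, giving *hireswum*.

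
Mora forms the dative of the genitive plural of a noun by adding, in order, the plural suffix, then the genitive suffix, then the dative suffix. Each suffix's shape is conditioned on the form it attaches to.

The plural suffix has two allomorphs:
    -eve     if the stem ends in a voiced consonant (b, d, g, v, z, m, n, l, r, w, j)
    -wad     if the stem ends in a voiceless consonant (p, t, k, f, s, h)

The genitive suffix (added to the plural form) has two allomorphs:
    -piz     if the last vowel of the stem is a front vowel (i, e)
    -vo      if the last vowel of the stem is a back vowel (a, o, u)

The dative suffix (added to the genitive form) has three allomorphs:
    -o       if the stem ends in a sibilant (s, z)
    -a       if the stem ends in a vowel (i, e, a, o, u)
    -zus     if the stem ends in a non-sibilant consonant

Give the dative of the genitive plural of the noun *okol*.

okolevepizo

*okol*: final consonant = /l/, voiced → -eve → *okoleve*.
The plural form *okoleve*: last vowel = /e/, a front vowel → -piz → *okolevepiz*.
The genitive form *okolevepiz*: final sound = /z/, a sibilant → -o → *okolevepizo*.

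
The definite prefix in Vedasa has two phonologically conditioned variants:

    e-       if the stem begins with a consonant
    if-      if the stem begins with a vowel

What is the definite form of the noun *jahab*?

The first sound of *jahab* is /j/, which is a consonant, so the prefix is e-, giving *ejahab*.

ejahab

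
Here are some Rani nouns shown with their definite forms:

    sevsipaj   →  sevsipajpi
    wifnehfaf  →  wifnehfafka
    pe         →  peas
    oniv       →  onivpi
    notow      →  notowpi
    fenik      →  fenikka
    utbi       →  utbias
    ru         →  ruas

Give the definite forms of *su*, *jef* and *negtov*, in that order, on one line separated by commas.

suas, jefka, negtovpi

Looking at the final sound of each stem: -ka when the stem ends in a voiceless consonant (*wifnehfaf*, *fenik*); -pi when the stem ends in a voiced consonant (*sevsipaj*, *oniv*, *notow*); -as when the stem ends in a vowel (*pe*, *utbi*, *ru*).
*su*: final sound = /u/, a vowel → -as → *suas*.
*jef* — final sound /f/ (a voiceless consonant) → -ka → *jefka*.
The final sound of *negtov* is /v/, which is a voiced consonant, so the suffix is -pi, giving *negtovpi*.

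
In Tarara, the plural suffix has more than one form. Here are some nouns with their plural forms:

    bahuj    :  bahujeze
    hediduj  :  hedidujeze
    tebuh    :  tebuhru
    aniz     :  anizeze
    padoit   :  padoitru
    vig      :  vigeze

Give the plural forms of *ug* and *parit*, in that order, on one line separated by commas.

The pattern is voicing of the final consonant: -ru when the stem ends in a voiceless consonant (*tebuh*, *padoit*); -eze when the stem ends in a voiced consonant (*bahuj*, *hediduj*, *aniz*, *vig*).
The final consonant of *ug* is /g/, which is voiced, so the suffix is -eze, giving *ugeze*.
*parit*: final consonant = /t/, voiceless → -ru → *paritru*.

ugeze, paritru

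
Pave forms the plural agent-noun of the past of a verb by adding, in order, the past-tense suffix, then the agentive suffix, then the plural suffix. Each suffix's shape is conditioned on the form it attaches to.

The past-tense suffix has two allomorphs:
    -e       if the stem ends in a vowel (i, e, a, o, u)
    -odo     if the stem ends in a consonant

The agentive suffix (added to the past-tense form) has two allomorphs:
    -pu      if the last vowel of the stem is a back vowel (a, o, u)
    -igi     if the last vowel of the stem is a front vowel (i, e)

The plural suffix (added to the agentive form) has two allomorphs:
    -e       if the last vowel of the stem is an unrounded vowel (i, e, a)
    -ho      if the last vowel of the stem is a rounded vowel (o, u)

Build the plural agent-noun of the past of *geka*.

gekaeigie

Since the final sound of *geka* is /a/ (a vowel), it takes -e, giving *gekae*.
The past-tense form *gekae* — last vowel /e/ (a front vowel) → -igi → *gekaeigi*.
The agentive form *gekaeigi*: last vowel = /i/, an unrounded vowel → -e → *gekaeigie*.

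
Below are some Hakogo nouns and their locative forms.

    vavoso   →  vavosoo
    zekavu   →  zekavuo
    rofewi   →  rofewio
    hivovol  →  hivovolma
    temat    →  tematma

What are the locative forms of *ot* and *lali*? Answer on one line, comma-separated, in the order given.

The alternation tracks the final sound of the stem — -ma when the stem ends in a consonant (*hivovol*, *temat*); -o when the stem ends in a vowel (*vavoso*, *zekavu*, *rofewi*).
The final sound of *ot* is /t/, which is a consonant, so the suffix is -ma, giving *otma*.
*lali* — final sound /i/ (a vowel) → -o → *lalio*.

otma, lalio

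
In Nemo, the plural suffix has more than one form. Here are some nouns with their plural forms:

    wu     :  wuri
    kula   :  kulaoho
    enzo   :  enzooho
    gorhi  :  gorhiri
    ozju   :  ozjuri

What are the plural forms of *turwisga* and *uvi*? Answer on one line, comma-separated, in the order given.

The alternation tracks the last vowel of the stem — -ri when the last vowel of the stem is a high vowel (*wu*, *gorhi*, *ozju*); -oho when the last vowel of the stem is a non-high vowel (*kula*, *enzo*).
*turwisga*: last vowel = /a/, a non-high vowel → -oho → *turwisgaoho*.
Since the last vowel of *uvi* is /i/ (a high vowel), it takes -ri, giving *uviri*.

turwisgaoho, uviri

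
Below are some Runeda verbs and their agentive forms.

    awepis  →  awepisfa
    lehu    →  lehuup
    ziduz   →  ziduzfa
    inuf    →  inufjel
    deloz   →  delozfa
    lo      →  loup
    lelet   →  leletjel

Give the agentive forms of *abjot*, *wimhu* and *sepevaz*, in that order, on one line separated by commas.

The pattern is sibilance of the final sound: -fa when the stem ends in a sibilant (*awepis*, *ziduz*, *deloz*); -jel when the stem ends in a non-sibilant consonant (*inuf*, *lelet*); -up when the stem ends in a vowel (*lehu*, *lo*).
The final sound of *abjot* is /t/, which is a non-sibilant consonant, so the suffix is -jel, giving *abjotjel*.
*wimhu*: final sound = /u/, a vowel → -up → *wimhuup*.
*sepevaz* — final sound /z/ (a sibilant) → -fa → *sepevazfa*.

abjotjel, wimhuup, sepevazfa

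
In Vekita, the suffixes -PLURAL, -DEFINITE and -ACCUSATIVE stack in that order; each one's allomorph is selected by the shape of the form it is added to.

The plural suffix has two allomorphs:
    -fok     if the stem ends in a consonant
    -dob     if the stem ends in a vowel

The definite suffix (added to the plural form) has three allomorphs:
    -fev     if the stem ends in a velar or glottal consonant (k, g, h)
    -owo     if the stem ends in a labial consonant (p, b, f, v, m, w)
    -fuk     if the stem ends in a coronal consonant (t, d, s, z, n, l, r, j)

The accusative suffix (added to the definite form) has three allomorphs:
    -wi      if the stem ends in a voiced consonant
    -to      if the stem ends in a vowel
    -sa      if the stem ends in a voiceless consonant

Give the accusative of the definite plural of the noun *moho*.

*moho* — final sound /o/ (a vowel) → -dob → *mohodob*.
Since the final consonant of the plural form *mohodob* is /b/ (labial), it takes -owo, giving *mohodobowo*.
Since the final sound of the definite form *mohodobowo* is /o/ (a vowel), it takes -to, giving *mohodobowoto*.

mohodobowoto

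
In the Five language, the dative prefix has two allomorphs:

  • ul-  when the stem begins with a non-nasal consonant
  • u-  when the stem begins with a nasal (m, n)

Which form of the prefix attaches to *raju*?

ul-

The first consonant of *raju* is /r/, which is non-nasal, so the prefix is ul-.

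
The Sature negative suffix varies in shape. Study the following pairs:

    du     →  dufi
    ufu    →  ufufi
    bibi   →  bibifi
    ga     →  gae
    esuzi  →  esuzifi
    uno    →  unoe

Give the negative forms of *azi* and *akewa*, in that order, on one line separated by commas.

The alternation tracks the last vowel of the stem — -fi when the last vowel of the stem is a high vowel (*du*, *ufu*, *bibi*, *esuzi*); -e when the last vowel of the stem is a non-high vowel (*ga*, *uno*).
Since the last vowel of *azi* is /i/ (a high vowel), it takes -fi, giving *azifi*.
*akewa* — last vowel /a/ (a non-high vowel) → -e → *akewae*.

azifi, akewae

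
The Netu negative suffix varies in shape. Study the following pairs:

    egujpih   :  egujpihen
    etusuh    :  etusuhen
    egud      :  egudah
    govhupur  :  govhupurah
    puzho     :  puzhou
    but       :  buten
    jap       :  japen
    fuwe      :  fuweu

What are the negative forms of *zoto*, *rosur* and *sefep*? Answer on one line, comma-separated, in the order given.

zotou, rosurah, sefepen

The suffix is conditioned by the final sound: -en when the stem ends in a voiceless consonant (*egujpih*, *etusuh*, *but*, *jap*); -ah when the stem ends in a voiced consonant (*egud*, *govhupur*); -u when the stem ends in a vowel (*puzho*, *fuwe*).
*zoto*: final sound = /o/, a vowel → -u → *zotou*.
The final sound of *rosur* is /r/, which is a voiced consonant, so the suffix is -ah, giving *rosurah*.
The final sound of *sefep* is /p/, which is a voiceless consonant, so the suffix is -en, giving *sefepen*.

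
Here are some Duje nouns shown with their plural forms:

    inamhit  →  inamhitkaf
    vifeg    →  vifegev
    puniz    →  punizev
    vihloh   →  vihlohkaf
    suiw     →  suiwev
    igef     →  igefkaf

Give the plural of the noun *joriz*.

The pattern is voicing of the final consonant: -kaf when the stem ends in a voiceless consonant (*inamhit*, *vihloh*, *igef*); -ev when the stem ends in a voiced consonant (*vifeg*, *puniz*, *suiw*).
*joriz*: final consonant = /z/, voiced → -ev → *jorizev*.

jorizev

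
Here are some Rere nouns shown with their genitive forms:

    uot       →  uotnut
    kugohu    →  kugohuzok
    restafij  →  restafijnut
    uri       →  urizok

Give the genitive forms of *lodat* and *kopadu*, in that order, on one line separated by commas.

Looking at the final sound of each stem: -nut when the stem ends in a consonant (*uot*, *restafij*); -zok when the stem ends in a vowel (*kugohu*, *uri*).
Since the final sound of *lodat* is /t/ (a consonant), it takes -nut, giving *lodatnut*.
The final sound of *kopadu* is /u/, which is a vowel, so the suffix is -zok, giving *kopaduzok*.

lodatnut, kopaduzok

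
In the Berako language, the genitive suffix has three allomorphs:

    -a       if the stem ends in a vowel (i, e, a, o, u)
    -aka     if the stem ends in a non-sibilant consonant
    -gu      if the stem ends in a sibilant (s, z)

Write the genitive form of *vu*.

The final sound of *vu* is /u/, which is a vowel, so the suffix is -a, giving *vua*.

vua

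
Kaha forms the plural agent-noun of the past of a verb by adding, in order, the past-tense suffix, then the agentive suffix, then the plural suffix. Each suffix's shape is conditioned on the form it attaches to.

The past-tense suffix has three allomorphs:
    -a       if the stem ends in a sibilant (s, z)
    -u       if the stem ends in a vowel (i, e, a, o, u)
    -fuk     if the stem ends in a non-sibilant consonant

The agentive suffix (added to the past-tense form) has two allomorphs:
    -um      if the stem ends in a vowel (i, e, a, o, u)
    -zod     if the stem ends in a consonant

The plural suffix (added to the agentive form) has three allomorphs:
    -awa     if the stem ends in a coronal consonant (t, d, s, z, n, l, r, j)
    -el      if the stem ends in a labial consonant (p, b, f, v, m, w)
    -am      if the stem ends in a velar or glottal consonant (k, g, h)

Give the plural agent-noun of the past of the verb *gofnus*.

The final sound of *gofnus* is /s/, which is a sibilant, so the past-tense suffix is -a, giving *gofnusa*.
The past-tense form *gofnusa*: final sound = /a/, a vowel → -um → *gofnusaum*.
The final consonant of the agentive form *gofnusaum* is /m/, which is labial, so the plural suffix is -el, giving *gofnusaumel*.

gofnusaumel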